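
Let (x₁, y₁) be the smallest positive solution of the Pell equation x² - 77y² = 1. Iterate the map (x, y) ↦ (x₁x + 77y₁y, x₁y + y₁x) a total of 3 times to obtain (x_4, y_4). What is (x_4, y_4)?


Step 1: Find the fundamental solution (x₁, y₁) of x² - 77y² = 1.
  Expand √77 as a continued fraction. a₀ = ⌊√77⌋ = 8; iterate m_{k+1} = d_k·a_k − m_k, d_{k+1} = (77 − m_{k+1}²)/d_k, a_{k+1} = ⌊(a₀ + m_{k+1})/d_{k+1}⌋ (starting m₀ = 0, d₀ = 1), with convergents p_k = a_k·p_{k-1} + p_{k-2}, q_k = a_k·q_{k-1} + q_{k-2} (p₋₁ = 1, q₋₁ = 0):
  k = 0: a₀ = 8; p₀/q₀ = 8/1; p₀² − 77·q₀² = 64 − 77 = -13.
  k = 1: m = 8, d = 13, a = ⌊(8 + 8)/13⌋ = 1; p/q = (1·8 + 1)/(1·1 + 0) = 9/1; p² − 77·q² = 81 − 77 = 4.
  k = 2: m = 5, d = 4, a = ⌊(8 + 5)/4⌋ = 3; p/q = (3·9 + 8)/(3·1 + 1) = 35/4; p² − 77·q² = 1225 − 1232 = -7.
  k = 3: m = 7, d = 7, a = ⌊(8 + 7)/7⌋ = 2; p/q = (2·35 + 9)/(2·4 + 1) = 79/9; p² − 77·q² = 6241 − 6237 = 4.
  k = 4: m = 7, d = 4, a = ⌊(8 + 7)/4⌋ = 3; p/q = (3·79 + 35)/(3·9 + 4) = 272/31; p² − 77·q² = 73984 − 73997 = -13.
  k = 5: m = 5, d = 13, a = ⌊(8 + 5)/13⌋ = 1; p/q = (1·272 + 79)/(1·31 + 9) = 351/40; p² − 77·q² = 123201 − 123200 = 1.
  The first convergent with p² − 77·q² = 1 gives the fundamental solution (x₁, y₁) = (351, 40).
Step 2: Apply the recurrence (x_{n+1}, y_{n+1}) = (x₁x_n + 77y₁y_n, x₁y_n + y₁x_n) repeatedly.
  From (x_1, y_1) = (351, 40): x_2 = 351·351 + 77·40·40 = 246401; y_2 = 351·40 + 40·351 = 28080.
  From (x_2, y_2) = (246401, 28080): x_3 = 351·246401 + 77·40·28080 = 172973151; y_3 = 351·28080 + 40·246401 = 19712120.
  From (x_3, y_3) = (172973151, 19712120): x_4 = 351·172973151 + 77·40·19712120 = 121426905601; y_4 = 351·19712120 + 40·172973151 = 13837880160.
Step 3: Verify x_4² - 77·y_4² = 14744493403834165171201 - 14744493403834165171200 = 1 (should be 1). ✓

(x_1, y_1) = (351, 40); (x_4, y_4) = (121426905601, 13837880160).


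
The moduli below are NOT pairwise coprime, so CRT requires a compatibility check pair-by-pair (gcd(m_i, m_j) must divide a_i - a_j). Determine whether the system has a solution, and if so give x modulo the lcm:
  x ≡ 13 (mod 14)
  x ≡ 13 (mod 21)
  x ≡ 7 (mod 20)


Moduli 14, 21, 20 are not pairwise coprime, so CRT works modulo lcm(m_i) when all pairwise compatibility conditions hold.
Pairwise compatibility: gcd(m_i, m_j) must divide a_i - a_j for every pair.
Merge one congruence at a time:
  Start: x ≡ 13 (mod 14).
  Combine with x ≡ 13 (mod 21): gcd(14, 21) = 7; 13 - 13 = 0, which IS divisible by 7, so compatible.
    Write x = 13 + 14·t and substitute into x ≡ 13 (mod 21): 14·t ≡ 13 − 13 = 0 (mod 21).
    Divide the congruence (and modulus) by g = 7: 2·t ≡ 0 (mod 3).
    The inverse of 2 mod 3 is 2 (since 2·2 = 4 = 1·3 + 1), so t ≡ 2·0 = 0 ≡ 0 (mod 3).
    Then x = 13 + 14·0 = 13, valid modulo lcm(14, 21) = 42: x ≡ 13 (mod 42).
  Combine with x ≡ 7 (mod 20): gcd(42, 20) = 2; 7 - 13 = -6, which IS divisible by 2, so compatible.
    Write x = 13 + 42·t and substitute into x ≡ 7 (mod 20): 42·t ≡ 7 − 13 = -6 (mod 20).
    Divide the congruence (and modulus) by g = 2: 21·t ≡ -3 (mod 10).
    Reduce coefficients mod 10: 1·t ≡ 7 (mod 10).
    So t ≡ 7 (mod 10).
    Then x = 13 + 42·7 = 307, valid modulo lcm(42, 20) = 420: x ≡ 307 (mod 420).
Verify: 307 mod 14 = 13, 307 mod 21 = 13, 307 mod 20 = 7.

x ≡ 307 (mod 420).


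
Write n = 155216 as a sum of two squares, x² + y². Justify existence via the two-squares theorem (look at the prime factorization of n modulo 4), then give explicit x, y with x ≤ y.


Step 1: Factor n = 155216 = 2^4 · 89 · 109.
Step 2: Check the mod-4 condition on each prime factor: 2 = 2 (special); 89 ≡ 1 (mod 4), exponent 1; 109 ≡ 1 (mod 4), exponent 1.
All primes ≡ 3 (mod 4) appear to even exponent (or don't appear), so by the two-squares theorem n IS expressible as a sum of two squares.
Step 3: Build a representation. Group n = k² · m with k = 4 and m = 89 · 109 = 9701 (a product of primes ≡ 1 (mod 4)); a representation of m scales to one of n via (k·x)² + (k·y)² = k²(x² + y²). Each prime p ≡ 1 (mod 4) is itself a sum of two squares; find a² by testing p − a² for a perfect square:
  89: 89 − 1² = 88, 89 − 2² = 85, 89 − 3² = 80, 89 − 4² = 73, 89 − 5² = 64 = 8² ⇒ 89 = 5² + 8².
  109: 109 − 1² = 108, 109 − 2² = 105, 109 − 3² = 100 = 10² ⇒ 109 = 3² + 10².
  Combine using the Brahmagupta–Fibonacci identity (a² + b²)(c² + d²) = (ac − bd)² + (ad + bc)² = (ac + bd)² + (ad − bc)²:
  89 · 109 = 9701: from (5² + 8²)(3² + 10²), take (5·3 − 8·10, 5·10 + 8·3) = (15 − 80, 50 + 24) = (-65, 74); dropping signs (only squares matter) gives (65, 74); check 65² + 74² = 4225 + 5476 = 9701 ✓.
  Scale by k = 4: (4·65, 4·74) = (260, 296).
Step 4: Order so x ≤ y and verify: 260² + 296² = 67600 + 87616 = 155216 = n. ✓

n = 155216 = 260² + 296² (one valid representation with x ≤ y).


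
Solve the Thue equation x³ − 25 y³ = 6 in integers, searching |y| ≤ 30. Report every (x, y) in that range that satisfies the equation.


The equation is x³ - 25y³ = 6. For fixed y, x³ = 25·y³ + 6, so a solution requires the RHS to be a perfect cube.
Strategy: iterate y from -30 to 30, compute RHS = 25·y³ + 6, and check whether it is a (positive or negative) perfect cube.
Check small values of y:
  y = 0: RHS = 6 is not a perfect cube.
  y = 1: RHS = 31 is not a perfect cube.
  y = -1: RHS = -19 is not a perfect cube.
  y = 2: RHS = 206 is not a perfect cube.
  y = -2: RHS = -194 is not a perfect cube.
  y = 3: RHS = 681 is not a perfect cube.
  y = -3: RHS = -669 is not a perfect cube.
Continuing the search up to |y| = 30 finds no solutions either.
No (x, y) in the scanned range satisfies the equation.

No integer solutions with |y| ≤ 30.


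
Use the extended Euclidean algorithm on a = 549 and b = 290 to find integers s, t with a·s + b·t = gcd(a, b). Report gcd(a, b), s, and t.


Euclidean algorithm on (549, 290) — divide until remainder is 0:
  549 = 1 · 290 + 259
  290 = 1 · 259 + 31
  259 = 8 · 31 + 11
  31 = 2 · 11 + 9
  11 = 1 · 9 + 2
  9 = 4 · 2 + 1
  2 = 2 · 1 + 0
gcd(549, 290) = 1.
Track Bezout coefficients alongside the remainders: start with r₀ = 549 = a·1 + b·0 (s = 1, t = 0) and r₁ = 290 = a·0 + b·1 (s = 0, t = 1); each new remainder r_{k+1} = r_{k-1} − q_k·r_k inherits s_{k+1} = s_{k-1} − q_k·s_k, t_{k+1} = t_{k-1} − q_k·t_k, so r_k = a·s_k + b·t_k at every step:
  q = 1: r = 259, s = 1 − 1·0 = 1, t = 0 − 1·1 = -1  (check: 549·1 + 290·(-1) = 259)
  q = 1: r = 31, s = 0 − 1·1 = -1, t = 1 − 1·(-1) = 2  (check: 549·(-1) + 290·2 = 31)
  q = 8: r = 11, s = 1 − 8·(-1) = 9, t = -1 − 8·2 = -17  (check: 549·9 + 290·(-17) = 11)
  q = 2: r = 9, s = -1 − 2·9 = -19, t = 2 − 2·(-17) = 36  (check: 549·(-19) + 290·36 = 9)
  q = 1: r = 2, s = 9 − 1·(-19) = 28, t = -17 − 1·36 = -53  (check: 549·28 + 290·(-53) = 2)
  q = 4: r = 1, s = -19 − 4·28 = -131, t = 36 − 4·(-53) = 248  (check: 549·(-131) + 290·248 = 1)
The row with r = 1 (the gcd) gives the Bezout coefficients s = -131, t = 248.
Result: 549 · (-131) + 290 · (248) = 1.

gcd(549, 290) = 1; s = -131, t = 248 (check: 549·(-131) + 290·248 = 1).


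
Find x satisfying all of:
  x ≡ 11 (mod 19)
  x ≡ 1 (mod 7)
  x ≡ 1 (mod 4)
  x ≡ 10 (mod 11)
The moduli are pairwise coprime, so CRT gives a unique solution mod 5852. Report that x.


Product of moduli M = 19 · 7 · 4 · 11 = 5852.
Merge one congruence at a time:
  Start: x ≡ 11 (mod 19).
  Combine with x ≡ 1 (mod 7); new modulus lcm = 133.
    Write x = 11 + 19·t and substitute into x ≡ 1 (mod 7): 19·t ≡ 1 − 11 = -10 (mod 7).
    Reduce coefficients mod 7: 5·t ≡ 4 (mod 7).
    The inverse of 5 mod 7 is 3 (since 5·3 = 15 = 2·7 + 1), so t ≡ 3·4 = 12 ≡ 5 (mod 7).
    Then x = 11 + 19·5 = 106, valid modulo lcm(19, 7) = 133: x ≡ 106 (mod 133).
  Combine with x ≡ 1 (mod 4); new modulus lcm = 532.
    Write x = 106 + 133·t and substitute into x ≡ 1 (mod 4): 133·t ≡ 1 − 106 = -105 (mod 4).
    Reduce coefficients mod 4: 1·t ≡ 3 (mod 4).
    So t ≡ 3 (mod 4).
    Then x = 106 + 133·3 = 505, valid modulo lcm(133, 4) = 532: x ≡ 505 (mod 532).
  Combine with x ≡ 10 (mod 11); new modulus lcm = 5852.
    Write x = 505 + 532·t and substitute into x ≡ 10 (mod 11): 532·t ≡ 10 − 505 = -495 (mod 11).
    Reduce coefficients mod 11: 4·t ≡ 0 (mod 11).
    The inverse of 4 mod 11 is 3 (since 4·3 = 12 = 1·11 + 1), so t ≡ 3·0 = 0 ≡ 0 (mod 11).
    Then x = 505 + 532·0 = 505, valid modulo lcm(532, 11) = 5852: x ≡ 505 (mod 5852).
Verify against each original: 505 mod 19 = 11, 505 mod 7 = 1, 505 mod 4 = 1, 505 mod 11 = 10.

x ≡ 505 (mod 5852).


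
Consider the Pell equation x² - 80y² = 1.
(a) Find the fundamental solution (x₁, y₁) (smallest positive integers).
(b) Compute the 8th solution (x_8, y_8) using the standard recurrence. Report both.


Step 1: Find the fundamental solution (x₁, y₁) of x² - 80y² = 1.
  Expand √80 as a continued fraction. a₀ = ⌊√80⌋ = 8; iterate m_{k+1} = d_k·a_k − m_k, d_{k+1} = (80 − m_{k+1}²)/d_k, a_{k+1} = ⌊(a₀ + m_{k+1})/d_{k+1}⌋ (starting m₀ = 0, d₀ = 1), with convergents p_k = a_k·p_{k-1} + p_{k-2}, q_k = a_k·q_{k-1} + q_{k-2} (p₋₁ = 1, q₋₁ = 0):
  k = 0: a₀ = 8; p₀/q₀ = 8/1; p₀² − 80·q₀² = 64 − 80 = -16.
  k = 1: m = 8, d = 16, a = ⌊(8 + 8)/16⌋ = 1; p/q = (1·8 + 1)/(1·1 + 0) = 9/1; p² − 80·q² = 81 − 80 = 1.
  The first convergent with p² − 80·q² = 1 gives the fundamental solution (x₁, y₁) = (9, 1).
Step 2: Apply the recurrence (x_{n+1}, y_{n+1}) = (x₁x_n + 80y₁y_n, x₁y_n + y₁x_n) repeatedly.
  From (x_1, y_1) = (9, 1): x_2 = 9·9 + 80·1·1 = 161; y_2 = 9·1 + 1·9 = 18.
  From (x_2, y_2) = (161, 18): x_3 = 9·161 + 80·1·18 = 2889; y_3 = 9·18 + 1·161 = 323.
  From (x_3, y_3) = (2889, 323): x_4 = 9·2889 + 80·1·323 = 51841; y_4 = 9·323 + 1·2889 = 5796.
  From (x_4, y_4) = (51841, 5796): x_5 = 9·51841 + 80·1·5796 = 930249; y_5 = 9·5796 + 1·51841 = 104005.
  From (x_5, y_5) = (930249, 104005): x_6 = 9·930249 + 80·1·104005 = 16692641; y_6 = 9·104005 + 1·930249 = 1866294.
  From (x_6, y_6) = (16692641, 1866294): x_7 = 9·16692641 + 80·1·1866294 = 299537289; y_7 = 9·1866294 + 1·16692641 = 33489287.
  From (x_7, y_7) = (299537289, 33489287): x_8 = 9·299537289 + 80·1·33489287 = 5374978561; y_8 = 9·33489287 + 1·299537289 = 600940872.
Step 3: Verify x_8² - 80·y_8² = 28890394531209630721 - 28890394531209630720 = 1 (should be 1). ✓

(x_1, y_1) = (9, 1); (x_8, y_8) = (5374978561, 600940872).


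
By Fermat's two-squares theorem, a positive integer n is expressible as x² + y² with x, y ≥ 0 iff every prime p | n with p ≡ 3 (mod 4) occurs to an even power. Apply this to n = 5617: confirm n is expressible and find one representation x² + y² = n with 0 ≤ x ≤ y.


Step 1: Factor n = 5617 = 41 · 137.
Step 2: Check the mod-4 condition on each prime factor: 41 ≡ 1 (mod 4), exponent 1; 137 ≡ 1 (mod 4), exponent 1.
All primes ≡ 3 (mod 4) appear to even exponent (or don't appear), so by the two-squares theorem n IS expressible as a sum of two squares.
Step 3: Build a representation. Here n = 41 · 137 is a product of primes ≡ 1 (mod 4). Each prime p ≡ 1 (mod 4) is itself a sum of two squares; find a² by testing p − a² for a perfect square:
  41: 41 − 1² = 40, 41 − 2² = 37, 41 − 3² = 32, 41 − 4² = 25 = 5² ⇒ 41 = 4² + 5².
  137: 137 − 1² = 136, 137 − 2² = 133, 137 − 3² = 128, 137 − 4² = 121 = 11² ⇒ 137 = 4² + 11².
  Combine using the Brahmagupta–Fibonacci identity (a² + b²)(c² + d²) = (ac − bd)² + (ad + bc)² = (ac + bd)² + (ad − bc)²:
  41 · 137 = 5617: from (4² + 5²)(4² + 11²), take (4·4 − 5·11, 4·11 + 5·4) = (16 − 55, 44 + 20) = (-39, 64); dropping signs (only squares matter) gives (39, 64); check 39² + 64² = 1521 + 4096 = 5617 ✓.
Step 4: Order so x ≤ y and verify: 39² + 64² = 1521 + 4096 = 5617 = n. ✓

n = 5617 = 39² + 64² (one valid representation with x ≤ y).


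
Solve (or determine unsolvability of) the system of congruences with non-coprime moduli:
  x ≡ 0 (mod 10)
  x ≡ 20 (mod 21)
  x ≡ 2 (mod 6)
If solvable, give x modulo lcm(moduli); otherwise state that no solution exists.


Moduli 10, 21, 6 are not pairwise coprime, so CRT works modulo lcm(m_i) when all pairwise compatibility conditions hold.
Pairwise compatibility: gcd(m_i, m_j) must divide a_i - a_j for every pair.
Merge one congruence at a time:
  Start: x ≡ 0 (mod 10).
  Combine with x ≡ 20 (mod 21): gcd(10, 21) = 1; 20 - 0 = 20, which IS divisible by 1, so compatible.
    Write x = 0 + 10·t and substitute into x ≡ 20 (mod 21): 10·t ≡ 20 − 0 = 20 (mod 21).
    The inverse of 10 mod 21 is 19 (since 10·19 = 190 = 9·21 + 1), so t ≡ 19·20 = 380 ≡ 2 (mod 21).
    Then x = 0 + 10·2 = 20, valid modulo lcm(10, 21) = 210: x ≡ 20 (mod 210).
  Combine with x ≡ 2 (mod 6): gcd(210, 6) = 6; 2 - 20 = -18, which IS divisible by 6, so compatible.
    Write x = 20 + 210·t and substitute into x ≡ 2 (mod 6): 210·t ≡ 2 − 20 = -18 (mod 6).
    Divide the congruence (and modulus) by g = 6: 35·t ≡ -3 (mod 1).
    Modulo 1 every t works; take t = 0.
    Then x = 20 + 210·0 = 20, valid modulo lcm(210, 6) = 210: x ≡ 20 (mod 210).
Verify: 20 mod 10 = 0, 20 mod 21 = 20, 20 mod 6 = 2.

x ≡ 20 (mod 210).


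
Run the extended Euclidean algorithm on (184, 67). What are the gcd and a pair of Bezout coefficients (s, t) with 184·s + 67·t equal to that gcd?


Euclidean algorithm on (184, 67) — divide until remainder is 0:
  184 = 2 · 67 + 50
  67 = 1 · 50 + 17
  50 = 2 · 17 + 16
  17 = 1 · 16 + 1
  16 = 16 · 1 + 0
gcd(184, 67) = 1.
Track Bezout coefficients alongside the remainders: start with r₀ = 184 = a·1 + b·0 (s = 1, t = 0) and r₁ = 67 = a·0 + b·1 (s = 0, t = 1); each new remainder r_{k+1} = r_{k-1} − q_k·r_k inherits s_{k+1} = s_{k-1} − q_k·s_k, t_{k+1} = t_{k-1} − q_k·t_k, so r_k = a·s_k + b·t_k at every step:
  q = 2: r = 50, s = 1 − 2·0 = 1, t = 0 − 2·1 = -2  (check: 184·1 + 67·(-2) = 50)
  q = 1: r = 17, s = 0 − 1·1 = -1, t = 1 − 1·(-2) = 3  (check: 184·(-1) + 67·3 = 17)
  q = 2: r = 16, s = 1 − 2·(-1) = 3, t = -2 − 2·3 = -8  (check: 184·3 + 67·(-8) = 16)
  q = 1: r = 1, s = -1 − 1·3 = -4, t = 3 − 1·(-8) = 11  (check: 184·(-4) + 67·11 = 1)
The row with r = 1 (the gcd) gives the Bezout coefficients s = -4, t = 11.
Result: 184 · (-4) + 67 · (11) = 1.

gcd(184, 67) = 1; s = -4, t = 11 (check: 184·(-4) + 67·11 = 1).


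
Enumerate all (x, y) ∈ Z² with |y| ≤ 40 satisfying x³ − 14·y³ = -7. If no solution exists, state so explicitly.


The equation is x³ - 14y³ = -7. For fixed y, x³ = 14·y³ − 7, so a solution requires the RHS to be a perfect cube.
Strategy: iterate y from -40 to 40, compute RHS = 14·y³ − 7, and check whether it is a (positive or negative) perfect cube.
Check small values of y:
  y = 0: RHS = -7 is not a perfect cube.
  y = 1: RHS = 7 is not a perfect cube.
  y = -1: RHS = -21 is not a perfect cube.
  y = 2: RHS = 105 is not a perfect cube.
  y = -2: RHS = -119 is not a perfect cube.
  y = 3: RHS = 371 is not a perfect cube.
  y = -3: RHS = -385 is not a perfect cube.
Continuing the search up to |y| = 40 finds no solutions either.
No (x, y) in the scanned range satisfies the equation.

No integer solutions with |y| ≤ 40.


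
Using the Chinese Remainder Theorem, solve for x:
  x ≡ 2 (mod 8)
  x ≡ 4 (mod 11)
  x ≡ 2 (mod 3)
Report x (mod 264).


Moduli 8, 11, 3 are pairwise coprime; by CRT there is a unique solution modulo M = 8 · 11 · 3 = 264.
Solve pairwise, accumulating the modulus:
  Start with x ≡ 2 (mod 8).
  Combine with x ≡ 4 (mod 11): since gcd(8, 11) = 1, we get a unique residue mod 88.
    Write x = 2 + 8·t and substitute into x ≡ 4 (mod 11): 8·t ≡ 4 − 2 = 2 (mod 11).
    The inverse of 8 mod 11 is 7 (since 8·7 = 56 = 5·11 + 1), so t ≡ 7·2 = 14 ≡ 3 (mod 11).
    Then x = 2 + 8·3 = 26, valid modulo lcm(8, 11) = 88: x ≡ 26 (mod 88).
  Combine with x ≡ 2 (mod 3): since gcd(88, 3) = 1, we get a unique residue mod 264.
    Write x = 26 + 88·t and substitute into x ≡ 2 (mod 3): 88·t ≡ 2 − 26 = -24 (mod 3).
    Reduce coefficients mod 3: 1·t ≡ 0 (mod 3).
    So t ≡ 0 (mod 3).
    Then x = 26 + 88·0 = 26, valid modulo lcm(88, 3) = 264: x ≡ 26 (mod 264).
Verify: 26 mod 8 = 2 ✓, 26 mod 11 = 4 ✓, 26 mod 3 = 2 ✓.

x ≡ 26 (mod 264).


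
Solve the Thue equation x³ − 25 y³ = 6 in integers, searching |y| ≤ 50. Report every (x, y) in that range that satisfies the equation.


The equation is x³ - 25y³ = 6. For fixed y, x³ = 25·y³ + 6, so a solution requires the RHS to be a perfect cube.
Strategy: iterate y from -50 to 50, compute RHS = 25·y³ + 6, and check whether it is a (positive or negative) perfect cube.
Check small values of y:
  y = 0: RHS = 6 is not a perfect cube.
  y = 1: RHS = 31 is not a perfect cube.
  y = -1: RHS = -19 is not a perfect cube.
  y = 2: RHS = 206 is not a perfect cube.
  y = -2: RHS = -194 is not a perfect cube.
  y = 3: RHS = 681 is not a perfect cube.
  y = -3: RHS = -669 is not a perfect cube.
Continuing the search up to |y| = 50 finds no solutions either.
No (x, y) in the scanned range satisfies the equation.

No integer solutions with |y| ≤ 50.


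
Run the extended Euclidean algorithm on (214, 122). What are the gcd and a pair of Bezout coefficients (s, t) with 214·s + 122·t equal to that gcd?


Euclidean algorithm on (214, 122) — divide until remainder is 0:
  214 = 1 · 122 + 92
  122 = 1 · 92 + 30
  92 = 3 · 30 + 2
  30 = 15 · 2 + 0
gcd(214, 122) = 2.
Track Bezout coefficients alongside the remainders: start with r₀ = 214 = a·1 + b·0 (s = 1, t = 0) and r₁ = 122 = a·0 + b·1 (s = 0, t = 1); each new remainder r_{k+1} = r_{k-1} − q_k·r_k inherits s_{k+1} = s_{k-1} − q_k·s_k, t_{k+1} = t_{k-1} − q_k·t_k, so r_k = a·s_k + b·t_k at every step:
  q = 1: r = 92, s = 1 − 1·0 = 1, t = 0 − 1·1 = -1  (check: 214·1 + 122·(-1) = 92)
  q = 1: r = 30, s = 0 − 1·1 = -1, t = 1 − 1·(-1) = 2  (check: 214·(-1) + 122·2 = 30)
  q = 3: r = 2, s = 1 − 3·(-1) = 4, t = -1 − 3·2 = -7  (check: 214·4 + 122·(-7) = 2)
The row with r = 2 (the gcd) gives the Bezout coefficients s = 4, t = -7.
Result: 214 · (4) + 122 · (-7) = 2.

gcd(214, 122) = 2; s = 4, t = -7 (check: 214·4 + 122·(-7) = 2).


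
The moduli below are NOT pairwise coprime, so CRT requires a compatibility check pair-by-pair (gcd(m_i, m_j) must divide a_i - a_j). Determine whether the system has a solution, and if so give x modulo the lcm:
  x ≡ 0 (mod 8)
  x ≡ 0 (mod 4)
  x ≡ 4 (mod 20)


Moduli 8, 4, 20 are not pairwise coprime, so CRT works modulo lcm(m_i) when all pairwise compatibility conditions hold.
Pairwise compatibility: gcd(m_i, m_j) must divide a_i - a_j for every pair.
Merge one congruence at a time:
  Start: x ≡ 0 (mod 8).
  Combine with x ≡ 0 (mod 4): gcd(8, 4) = 4; 0 - 0 = 0, which IS divisible by 4, so compatible.
    Write x = 0 + 8·t and substitute into x ≡ 0 (mod 4): 8·t ≡ 0 − 0 = 0 (mod 4).
    Divide the congruence (and modulus) by g = 4: 2·t ≡ 0 (mod 1).
    Modulo 1 every t works; take t = 0.
    Then x = 0 + 8·0 = 0, valid modulo lcm(8, 4) = 8: x ≡ 0 (mod 8).
  Combine with x ≡ 4 (mod 20): gcd(8, 20) = 4; 4 - 0 = 4, which IS divisible by 4, so compatible.
    Write x = 0 + 8·t and substitute into x ≡ 4 (mod 20): 8·t ≡ 4 − 0 = 4 (mod 20).
    Divide the congruence (and modulus) by g = 4: 2·t ≡ 1 (mod 5).
    The inverse of 2 mod 5 is 3 (since 2·3 = 6 = 1·5 + 1), so t ≡ 3·1 = 3 ≡ 3 (mod 5).
    Then x = 0 + 8·3 = 24, valid modulo lcm(8, 20) = 40: x ≡ 24 (mod 40).
Verify: 24 mod 8 = 0, 24 mod 4 = 0, 24 mod 20 = 4.

x ≡ 24 (mod 40).


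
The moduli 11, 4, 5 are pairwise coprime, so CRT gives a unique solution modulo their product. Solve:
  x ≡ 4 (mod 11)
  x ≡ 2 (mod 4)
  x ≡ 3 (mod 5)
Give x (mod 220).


Moduli 11, 4, 5 are pairwise coprime; by CRT there is a unique solution modulo M = 11 · 4 · 5 = 220.
Solve pairwise, accumulating the modulus:
  Start with x ≡ 4 (mod 11).
  Combine with x ≡ 2 (mod 4): since gcd(11, 4) = 1, we get a unique residue mod 44.
    Write x = 4 + 11·t and substitute into x ≡ 2 (mod 4): 11·t ≡ 2 − 4 = -2 (mod 4).
    Reduce coefficients mod 4: 3·t ≡ 2 (mod 4).
    The inverse of 3 mod 4 is 3 (since 3·3 = 9 = 2·4 + 1), so t ≡ 3·2 = 6 ≡ 2 (mod 4).
    Then x = 4 + 11·2 = 26, valid modulo lcm(11, 4) = 44: x ≡ 26 (mod 44).
  Combine with x ≡ 3 (mod 5): since gcd(44, 5) = 1, we get a unique residue mod 220.
    Write x = 26 + 44·t and substitute into x ≡ 3 (mod 5): 44·t ≡ 3 − 26 = -23 (mod 5).
    Reduce coefficients mod 5: 4·t ≡ 2 (mod 5).
    The inverse of 4 mod 5 is 4 (since 4·4 = 16 = 3·5 + 1), so t ≡ 4·2 = 8 ≡ 3 (mod 5).
    Then x = 26 + 44·3 = 158, valid modulo lcm(44, 5) = 220: x ≡ 158 (mod 220).
Verify: 158 mod 11 = 4 ✓, 158 mod 4 = 2 ✓, 158 mod 5 = 3 ✓.

x ≡ 158 (mod 220).


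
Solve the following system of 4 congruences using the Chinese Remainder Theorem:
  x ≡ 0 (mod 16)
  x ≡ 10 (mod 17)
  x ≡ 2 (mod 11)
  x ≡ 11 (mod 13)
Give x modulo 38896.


Product of moduli M = 16 · 17 · 11 · 13 = 38896.
Merge one congruence at a time:
  Start: x ≡ 0 (mod 16).
  Combine with x ≡ 10 (mod 17); new modulus lcm = 272.
    Write x = 0 + 16·t and substitute into x ≡ 10 (mod 17): 16·t ≡ 10 − 0 = 10 (mod 17).
    The inverse of 16 mod 17 is 16 (since 16·16 = 256 = 15·17 + 1), so t ≡ 16·10 = 160 ≡ 7 (mod 17).
    Then x = 0 + 16·7 = 112, valid modulo lcm(16, 17) = 272: x ≡ 112 (mod 272).
  Combine with x ≡ 2 (mod 11); new modulus lcm = 2992.
    Write x = 112 + 272·t and substitute into x ≡ 2 (mod 11): 272·t ≡ 2 − 112 = -110 (mod 11).
    Reduce coefficients mod 11: 8·t ≡ 0 (mod 11).
    The inverse of 8 mod 11 is 7 (since 8·7 = 56 = 5·11 + 1), so t ≡ 7·0 = 0 ≡ 0 (mod 11).
    Then x = 112 + 272·0 = 112, valid modulo lcm(272, 11) = 2992: x ≡ 112 (mod 2992).
  Combine with x ≡ 11 (mod 13); new modulus lcm = 38896.
    Write x = 112 + 2992·t and substitute into x ≡ 11 (mod 13): 2992·t ≡ 11 − 112 = -101 (mod 13).
    Reduce coefficients mod 13: 2·t ≡ 3 (mod 13).
    The inverse of 2 mod 13 is 7 (since 2·7 = 14 = 1·13 + 1), so t ≡ 7·3 = 21 ≡ 8 (mod 13).
    Then x = 112 + 2992·8 = 24048, valid modulo lcm(2992, 13) = 38896: x ≡ 24048 (mod 38896).
Verify against each original: 24048 mod 16 = 0, 24048 mod 17 = 10, 24048 mod 11 = 2, 24048 mod 13 = 11.

x ≡ 24048 (mod 38896).


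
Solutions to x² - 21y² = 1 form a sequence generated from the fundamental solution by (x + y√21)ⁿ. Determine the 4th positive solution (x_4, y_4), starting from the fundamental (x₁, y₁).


Step 1: Find the fundamental solution (x₁, y₁) of x² - 21y² = 1.
  Expand √21 as a continued fraction. a₀ = ⌊√21⌋ = 4; iterate m_{k+1} = d_k·a_k − m_k, d_{k+1} = (21 − m_{k+1}²)/d_k, a_{k+1} = ⌊(a₀ + m_{k+1})/d_{k+1}⌋ (starting m₀ = 0, d₀ = 1), with convergents p_k = a_k·p_{k-1} + p_{k-2}, q_k = a_k·q_{k-1} + q_{k-2} (p₋₁ = 1, q₋₁ = 0):
  k = 0: a₀ = 4; p₀/q₀ = 4/1; p₀² − 21·q₀² = 16 − 21 = -5.
  k = 1: m = 4, d = 5, a = ⌊(4 + 4)/5⌋ = 1; p/q = (1·4 + 1)/(1·1 + 0) = 5/1; p² − 21·q² = 25 − 21 = 4.
  k = 2: m = 1, d = 4, a = ⌊(4 + 1)/4⌋ = 1; p/q = (1·5 + 4)/(1·1 + 1) = 9/2; p² − 21·q² = 81 − 84 = -3.
  k = 3: m = 3, d = 3, a = ⌊(4 + 3)/3⌋ = 2; p/q = (2·9 + 5)/(2·2 + 1) = 23/5; p² − 21·q² = 529 − 525 = 4.
  k = 4: m = 3, d = 4, a = ⌊(4 + 3)/4⌋ = 1; p/q = (1·23 + 9)/(1·5 + 2) = 32/7; p² − 21·q² = 1024 − 1029 = -5.
  k = 5: m = 1, d = 5, a = ⌊(4 + 1)/5⌋ = 1; p/q = (1·32 + 23)/(1·7 + 5) = 55/12; p² − 21·q² = 3025 − 3024 = 1.
  The first convergent with p² − 21·q² = 1 gives the fundamental solution (x₁, y₁) = (55, 12).
Step 2: Apply the recurrence (x_{n+1}, y_{n+1}) = (x₁x_n + 21y₁y_n, x₁y_n + y₁x_n) repeatedly.
  From (x_1, y_1) = (55, 12): x_2 = 55·55 + 21·12·12 = 6049; y_2 = 55·12 + 12·55 = 1320.
  From (x_2, y_2) = (6049, 1320): x_3 = 55·6049 + 21·12·1320 = 665335; y_3 = 55·1320 + 12·6049 = 145188.
  From (x_3, y_3) = (665335, 145188): x_4 = 55·665335 + 21·12·145188 = 73180801; y_4 = 55·145188 + 12·665335 = 15969360.
Step 3: Verify x_4² - 21·y_4² = 5355429635001601 - 5355429635001600 = 1 (should be 1). ✓

(x_1, y_1) = (55, 12); (x_4, y_4) = (73180801, 15969360).


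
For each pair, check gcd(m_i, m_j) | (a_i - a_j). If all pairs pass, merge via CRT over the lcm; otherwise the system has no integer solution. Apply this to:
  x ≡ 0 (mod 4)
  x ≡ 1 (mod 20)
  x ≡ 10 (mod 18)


Moduli 4, 20, 18 are not pairwise coprime, so CRT works modulo lcm(m_i) when all pairwise compatibility conditions hold.
Pairwise compatibility: gcd(m_i, m_j) must divide a_i - a_j for every pair.
Merge one congruence at a time:
  Start: x ≡ 0 (mod 4).
  Combine with x ≡ 1 (mod 20): gcd(4, 20) = 4, and 1 - 0 = 1 is NOT divisible by 4.
    ⇒ system is inconsistent (no integer solution).

No solution (the system is inconsistent).


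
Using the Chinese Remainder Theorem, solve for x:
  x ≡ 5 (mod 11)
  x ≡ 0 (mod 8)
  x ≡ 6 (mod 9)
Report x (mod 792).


Moduli 11, 8, 9 are pairwise coprime; by CRT there is a unique solution modulo M = 11 · 8 · 9 = 792.
Solve pairwise, accumulating the modulus:
  Start with x ≡ 5 (mod 11).
  Combine with x ≡ 0 (mod 8): since gcd(11, 8) = 1, we get a unique residue mod 88.
    Write x = 5 + 11·t and substitute into x ≡ 0 (mod 8): 11·t ≡ 0 − 5 = -5 (mod 8).
    Reduce coefficients mod 8: 3·t ≡ 3 (mod 8).
    The inverse of 3 mod 8 is 3 (since 3·3 = 9 = 1·8 + 1), so t ≡ 3·3 = 9 ≡ 1 (mod 8).
    Then x = 5 + 11·1 = 16, valid modulo lcm(11, 8) = 88: x ≡ 16 (mod 88).
  Combine with x ≡ 6 (mod 9): since gcd(88, 9) = 1, we get a unique residue mod 792.
    Write x = 16 + 88·t and substitute into x ≡ 6 (mod 9): 88·t ≡ 6 − 16 = -10 (mod 9).
    Reduce coefficients mod 9: 7·t ≡ 8 (mod 9).
    The inverse of 7 mod 9 is 4 (since 7·4 = 28 = 3·9 + 1), so t ≡ 4·8 = 32 ≡ 5 (mod 9).
    Then x = 16 + 88·5 = 456, valid modulo lcm(88, 9) = 792: x ≡ 456 (mod 792).
Verify: 456 mod 11 = 5 ✓, 456 mod 8 = 0 ✓, 456 mod 9 = 6 ✓.

x ≡ 456 (mod 792).


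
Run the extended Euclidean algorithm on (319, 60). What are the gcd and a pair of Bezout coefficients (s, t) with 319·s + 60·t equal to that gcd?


Euclidean algorithm on (319, 60) — divide until remainder is 0:
  319 = 5 · 60 + 19
  60 = 3 · 19 + 3
  19 = 6 · 3 + 1
  3 = 3 · 1 + 0
gcd(319, 60) = 1.
Track Bezout coefficients alongside the remainders: start with r₀ = 319 = a·1 + b·0 (s = 1, t = 0) and r₁ = 60 = a·0 + b·1 (s = 0, t = 1); each new remainder r_{k+1} = r_{k-1} − q_k·r_k inherits s_{k+1} = s_{k-1} − q_k·s_k, t_{k+1} = t_{k-1} − q_k·t_k, so r_k = a·s_k + b·t_k at every step:
  q = 5: r = 19, s = 1 − 5·0 = 1, t = 0 − 5·1 = -5  (check: 319·1 + 60·(-5) = 19)
  q = 3: r = 3, s = 0 − 3·1 = -3, t = 1 − 3·(-5) = 16  (check: 319·(-3) + 60·16 = 3)
  q = 6: r = 1, s = 1 − 6·(-3) = 19, t = -5 − 6·16 = -101  (check: 319·19 + 60·(-101) = 1)
The row with r = 1 (the gcd) gives the Bezout coefficients s = 19, t = -101.
Result: 319 · (19) + 60 · (-101) = 1.

gcd(319, 60) = 1; s = 19, t = -101 (check: 319·19 + 60·(-101) = 1).


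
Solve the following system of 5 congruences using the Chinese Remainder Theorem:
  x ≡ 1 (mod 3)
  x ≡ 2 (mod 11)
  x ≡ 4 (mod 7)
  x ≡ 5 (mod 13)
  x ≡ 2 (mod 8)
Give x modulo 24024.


Product of moduli M = 3 · 11 · 7 · 13 · 8 = 24024.
Merge one congruence at a time:
  Start: x ≡ 1 (mod 3).
  Combine with x ≡ 2 (mod 11); new modulus lcm = 33.
    Write x = 1 + 3·t and substitute into x ≡ 2 (mod 11): 3·t ≡ 2 − 1 = 1 (mod 11).
    The inverse of 3 mod 11 is 4 (since 3·4 = 12 = 1·11 + 1), so t ≡ 4·1 = 4 ≡ 4 (mod 11).
    Then x = 1 + 3·4 = 13, valid modulo lcm(3, 11) = 33: x ≡ 13 (mod 33).
  Combine with x ≡ 4 (mod 7); new modulus lcm = 231.
    Write x = 13 + 33·t and substitute into x ≡ 4 (mod 7): 33·t ≡ 4 − 13 = -9 (mod 7).
    Reduce coefficients mod 7: 5·t ≡ 5 (mod 7).
    The inverse of 5 mod 7 is 3 (since 5·3 = 15 = 2·7 + 1), so t ≡ 3·5 = 15 ≡ 1 (mod 7).
    Then x = 13 + 33·1 = 46, valid modulo lcm(33, 7) = 231: x ≡ 46 (mod 231).
  Combine with x ≡ 5 (mod 13); new modulus lcm = 3003.
    Write x = 46 + 231·t and substitute into x ≡ 5 (mod 13): 231·t ≡ 5 − 46 = -41 (mod 13).
    Reduce coefficients mod 13: 10·t ≡ 11 (mod 13).
    The inverse of 10 mod 13 is 4 (since 10·4 = 40 = 3·13 + 1), so t ≡ 4·11 = 44 ≡ 5 (mod 13).
    Then x = 46 + 231·5 = 1201, valid modulo lcm(231, 13) = 3003: x ≡ 1201 (mod 3003).
  Combine with x ≡ 2 (mod 8); new modulus lcm = 24024.
    Write x = 1201 + 3003·t and substitute into x ≡ 2 (mod 8): 3003·t ≡ 2 − 1201 = -1199 (mod 8).
    Reduce coefficients mod 8: 3·t ≡ 1 (mod 8).
    The inverse of 3 mod 8 is 3 (since 3·3 = 9 = 1·8 + 1), so t ≡ 3·1 = 3 ≡ 3 (mod 8).
    Then x = 1201 + 3003·3 = 10210, valid modulo lcm(3003, 8) = 24024: x ≡ 10210 (mod 24024).
Verify against each original: 10210 mod 3 = 1, 10210 mod 11 = 2, 10210 mod 7 = 4, 10210 mod 13 = 5, 10210 mod 8 = 2.

x ≡ 10210 (mod 24024).


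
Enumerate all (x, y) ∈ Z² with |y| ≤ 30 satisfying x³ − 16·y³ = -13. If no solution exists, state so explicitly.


The equation is x³ - 16y³ = -13. For fixed y, x³ = 16·y³ − 13, so a solution requires the RHS to be a perfect cube.
Strategy: iterate y from -30 to 30, compute RHS = 16·y³ − 13, and check whether it is a (positive or negative) perfect cube.
Check small values of y:
  y = 0: RHS = -13 is not a perfect cube.
  y = 1: RHS = 3 is not a perfect cube.
  y = -1: RHS = -29 is not a perfect cube.
  y = 2: RHS = 115 is not a perfect cube.
  y = -2: RHS = -141 is not a perfect cube.
  y = 3: RHS = 419 is not a perfect cube.
  y = -3: RHS = -445 is not a perfect cube.
Continuing the search up to |y| = 30 finds no solutions either.
No (x, y) in the scanned range satisfies the equation.

No integer solutions with |y| ≤ 30.


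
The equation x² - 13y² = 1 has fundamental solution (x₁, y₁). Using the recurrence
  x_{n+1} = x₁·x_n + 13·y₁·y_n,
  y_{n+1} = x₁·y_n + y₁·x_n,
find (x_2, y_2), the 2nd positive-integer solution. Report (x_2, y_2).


Step 1: Find the fundamental solution (x₁, y₁) of x² - 13y² = 1.
  Expand √13 as a continued fraction. a₀ = ⌊√13⌋ = 3; iterate m_{k+1} = d_k·a_k − m_k, d_{k+1} = (13 − m_{k+1}²)/d_k, a_{k+1} = ⌊(a₀ + m_{k+1})/d_{k+1}⌋ (starting m₀ = 0, d₀ = 1), with convergents p_k = a_k·p_{k-1} + p_{k-2}, q_k = a_k·q_{k-1} + q_{k-2} (p₋₁ = 1, q₋₁ = 0):
  k = 0: a₀ = 3; p₀/q₀ = 3/1; p₀² − 13·q₀² = 9 − 13 = -4.
  k = 1: m = 3, d = 4, a = ⌊(3 + 3)/4⌋ = 1; p/q = (1·3 + 1)/(1·1 + 0) = 4/1; p² − 13·q² = 16 − 13 = 3.
  k = 2: m = 1, d = 3, a = ⌊(3 + 1)/3⌋ = 1; p/q = (1·4 + 3)/(1·1 + 1) = 7/2; p² − 13·q² = 49 − 52 = -3.
  k = 3: m = 2, d = 3, a = ⌊(3 + 2)/3⌋ = 1; p/q = (1·7 + 4)/(1·2 + 1) = 11/3; p² − 13·q² = 121 − 117 = 4.
  k = 4: m = 1, d = 4, a = ⌊(3 + 1)/4⌋ = 1; p/q = (1·11 + 7)/(1·3 + 2) = 18/5; p² − 13·q² = 324 − 325 = -1.
  k = 5: m = 3, d = 1, a = ⌊(3 + 3)/1⌋ = 6; p/q = (6·18 + 11)/(6·5 + 3) = 119/33; p² − 13·q² = 14161 − 14157 = 4.
  k = 6: m = 3, d = 4, a = ⌊(3 + 3)/4⌋ = 1; p/q = (1·119 + 18)/(1·33 + 5) = 137/38; p² − 13·q² = 18769 − 18772 = -3.
  k = 7: m = 1, d = 3, a = ⌊(3 + 1)/3⌋ = 1; p/q = (1·137 + 119)/(1·38 + 33) = 256/71; p² − 13·q² = 65536 − 65533 = 3.
  k = 8: m = 2, d = 3, a = ⌊(3 + 2)/3⌋ = 1; p/q = (1·256 + 137)/(1·71 + 38) = 393/109; p² − 13·q² = 154449 − 154453 = -4.
  k = 9: m = 1, d = 4, a = ⌊(3 + 1)/4⌋ = 1; p/q = (1·393 + 256)/(1·109 + 71) = 649/180; p² − 13·q² = 421201 − 421200 = 1.
  The first convergent with p² − 13·q² = 1 gives the fundamental solution (x₁, y₁) = (649, 180).
Step 2: Apply the recurrence (x_{n+1}, y_{n+1}) = (x₁x_n + 13y₁y_n, x₁y_n + y₁x_n) repeatedly.
  From (x_1, y_1) = (649, 180): x_2 = 649·649 + 13·180·180 = 842401; y_2 = 649·180 + 180·649 = 233640.
Step 3: Verify x_2² - 13·y_2² = 709639444801 - 709639444800 = 1 (should be 1). ✓

(x_1, y_1) = (649, 180); (x_2, y_2) = (842401, 233640).


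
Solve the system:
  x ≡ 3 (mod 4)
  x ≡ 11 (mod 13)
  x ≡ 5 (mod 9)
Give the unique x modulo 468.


Moduli 4, 13, 9 are pairwise coprime; by CRT there is a unique solution modulo M = 4 · 13 · 9 = 468.
Solve pairwise, accumulating the modulus:
  Start with x ≡ 3 (mod 4).
  Combine with x ≡ 11 (mod 13): since gcd(4, 13) = 1, we get a unique residue mod 52.
    Write x = 3 + 4·t and substitute into x ≡ 11 (mod 13): 4·t ≡ 11 − 3 = 8 (mod 13).
    The inverse of 4 mod 13 is 10 (since 4·10 = 40 = 3·13 + 1), so t ≡ 10·8 = 80 ≡ 2 (mod 13).
    Then x = 3 + 4·2 = 11, valid modulo lcm(4, 13) = 52: x ≡ 11 (mod 52).
  Combine with x ≡ 5 (mod 9): since gcd(52, 9) = 1, we get a unique residue mod 468.
    Write x = 11 + 52·t and substitute into x ≡ 5 (mod 9): 52·t ≡ 5 − 11 = -6 (mod 9).
    Reduce coefficients mod 9: 7·t ≡ 3 (mod 9).
    The inverse of 7 mod 9 is 4 (since 7·4 = 28 = 3·9 + 1), so t ≡ 4·3 = 12 ≡ 3 (mod 9).
    Then x = 11 + 52·3 = 167, valid modulo lcm(52, 9) = 468: x ≡ 167 (mod 468).
Verify: 167 mod 4 = 3 ✓, 167 mod 13 = 11 ✓, 167 mod 9 = 5 ✓.

x ≡ 167 (mod 468).


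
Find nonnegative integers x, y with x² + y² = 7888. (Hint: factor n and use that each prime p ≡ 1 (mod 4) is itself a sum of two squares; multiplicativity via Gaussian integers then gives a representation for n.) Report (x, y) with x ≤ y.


Step 1: Factor n = 7888 = 2^4 · 17 · 29.
Step 2: Check the mod-4 condition on each prime factor: 2 = 2 (special); 17 ≡ 1 (mod 4), exponent 1; 29 ≡ 1 (mod 4), exponent 1.
All primes ≡ 3 (mod 4) appear to even exponent (or don't appear), so by the two-squares theorem n IS expressible as a sum of two squares.
Step 3: Build a representation. Group n = k² · m with k = 4 and m = 17 · 29 = 493 (a product of primes ≡ 1 (mod 4)); a representation of m scales to one of n via (k·x)² + (k·y)² = k²(x² + y²). Each prime p ≡ 1 (mod 4) is itself a sum of two squares; find a² by testing p − a² for a perfect square:
  17: 17 − 1² = 16 = 4² ⇒ 17 = 1² + 4².
  29: 29 − 1² = 28, 29 − 2² = 25 = 5² ⇒ 29 = 2² + 5².
  Combine using the Brahmagupta–Fibonacci identity (a² + b²)(c² + d²) = (ac − bd)² + (ad + bc)² = (ac + bd)² + (ad − bc)²:
  17 · 29 = 493: from (1² + 4²)(2² + 5²), take (1·2 − 4·5, 1·5 + 4·2) = (2 − 20, 5 + 8) = (-18, 13); dropping signs (only squares matter) gives (18, 13); check 18² + 13² = 324 + 169 = 493 ✓.
  Scale by k = 4: (4·18, 4·13) = (72, 52).
Step 4: Order so x ≤ y and verify: 52² + 72² = 2704 + 5184 = 7888 = n. ✓

n = 7888 = 52² + 72² (one valid representation with x ≤ y).


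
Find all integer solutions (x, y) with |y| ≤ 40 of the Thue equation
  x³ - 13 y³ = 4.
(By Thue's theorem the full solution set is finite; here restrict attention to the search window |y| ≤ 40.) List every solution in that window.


The equation is x³ - 13y³ = 4. For fixed y, x³ = 13·y³ + 4, so a solution requires the RHS to be a perfect cube.
Strategy: iterate y from -40 to 40, compute RHS = 13·y³ + 4, and check whether it is a (positive or negative) perfect cube.
Check small values of y:
  y = 0: RHS = 4 is not a perfect cube.
  y = 1: RHS = 17 is not a perfect cube.
  y = -1: RHS = -9 is not a perfect cube.
  y = 2: RHS = 108 is not a perfect cube.
  y = -2: RHS = -100 is not a perfect cube.
  y = 3: RHS = 355 is not a perfect cube.
  y = -3: RHS = -347 is not a perfect cube.
Continuing the search up to |y| = 40 finds no solutions either.
No (x, y) in the scanned range satisfies the equation.

No integer solutions with |y| ≤ 40.


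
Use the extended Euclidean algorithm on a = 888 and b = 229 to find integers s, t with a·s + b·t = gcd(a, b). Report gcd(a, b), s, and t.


Euclidean algorithm on (888, 229) — divide until remainder is 0:
  888 = 3 · 229 + 201
  229 = 1 · 201 + 28
  201 = 7 · 28 + 5
  28 = 5 · 5 + 3
  5 = 1 · 3 + 2
  3 = 1 · 2 + 1
  2 = 2 · 1 + 0
gcd(888, 229) = 1.
Track Bezout coefficients alongside the remainders: start with r₀ = 888 = a·1 + b·0 (s = 1, t = 0) and r₁ = 229 = a·0 + b·1 (s = 0, t = 1); each new remainder r_{k+1} = r_{k-1} − q_k·r_k inherits s_{k+1} = s_{k-1} − q_k·s_k, t_{k+1} = t_{k-1} − q_k·t_k, so r_k = a·s_k + b·t_k at every step:
  q = 3: r = 201, s = 1 − 3·0 = 1, t = 0 − 3·1 = -3  (check: 888·1 + 229·(-3) = 201)
  q = 1: r = 28, s = 0 − 1·1 = -1, t = 1 − 1·(-3) = 4  (check: 888·(-1) + 229·4 = 28)
  q = 7: r = 5, s = 1 − 7·(-1) = 8, t = -3 − 7·4 = -31  (check: 888·8 + 229·(-31) = 5)
  q = 5: r = 3, s = -1 − 5·8 = -41, t = 4 − 5·(-31) = 159  (check: 888·(-41) + 229·159 = 3)
  q = 1: r = 2, s = 8 − 1·(-41) = 49, t = -31 − 1·159 = -190  (check: 888·49 + 229·(-190) = 2)
  q = 1: r = 1, s = -41 − 1·49 = -90, t = 159 − 1·(-190) = 349  (check: 888·(-90) + 229·349 = 1)
The row with r = 1 (the gcd) gives the Bezout coefficients s = -90, t = 349.
Result: 888 · (-90) + 229 · (349) = 1.

gcd(888, 229) = 1; s = -90, t = 349 (check: 888·(-90) + 229·349 = 1).


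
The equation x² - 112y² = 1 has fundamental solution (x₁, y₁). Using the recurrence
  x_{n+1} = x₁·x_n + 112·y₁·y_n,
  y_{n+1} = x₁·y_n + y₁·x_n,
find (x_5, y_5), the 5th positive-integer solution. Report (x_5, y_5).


Step 1: Find the fundamental solution (x₁, y₁) of x² - 112y² = 1.
  Expand √112 as a continued fraction. a₀ = ⌊√112⌋ = 10; iterate m_{k+1} = d_k·a_k − m_k, d_{k+1} = (112 − m_{k+1}²)/d_k, a_{k+1} = ⌊(a₀ + m_{k+1})/d_{k+1}⌋ (starting m₀ = 0, d₀ = 1), with convergents p_k = a_k·p_{k-1} + p_{k-2}, q_k = a_k·q_{k-1} + q_{k-2} (p₋₁ = 1, q₋₁ = 0):
  k = 0: a₀ = 10; p₀/q₀ = 10/1; p₀² − 112·q₀² = 100 − 112 = -12.
  k = 1: m = 10, d = 12, a = ⌊(10 + 10)/12⌋ = 1; p/q = (1·10 + 1)/(1·1 + 0) = 11/1; p² − 112·q² = 121 − 112 = 9.
  k = 2: m = 2, d = 9, a = ⌊(10 + 2)/9⌋ = 1; p/q = (1·11 + 10)/(1·1 + 1) = 21/2; p² − 112·q² = 441 − 448 = -7.
  k = 3: m = 7, d = 7, a = ⌊(10 + 7)/7⌋ = 2; p/q = (2·21 + 11)/(2·2 + 1) = 53/5; p² − 112·q² = 2809 − 2800 = 9.
  k = 4: m = 7, d = 9, a = ⌊(10 + 7)/9⌋ = 1; p/q = (1·53 + 21)/(1·5 + 2) = 74/7; p² − 112·q² = 5476 − 5488 = -12.
  k = 5: m = 2, d = 12, a = ⌊(10 + 2)/12⌋ = 1; p/q = (1·74 + 53)/(1·7 + 5) = 127/12; p² − 112·q² = 16129 − 16128 = 1.
  The first convergent with p² − 112·q² = 1 gives the fundamental solution (x₁, y₁) = (127, 12).
Step 2: Apply the recurrence (x_{n+1}, y_{n+1}) = (x₁x_n + 112y₁y_n, x₁y_n + y₁x_n) repeatedly.
  From (x_1, y_1) = (127, 12): x_2 = 127·127 + 112·12·12 = 32257; y_2 = 127·12 + 12·127 = 3048.
  From (x_2, y_2) = (32257, 3048): x_3 = 127·32257 + 112·12·3048 = 8193151; y_3 = 127·3048 + 12·32257 = 774180.
  From (x_3, y_3) = (8193151, 774180): x_4 = 127·8193151 + 112·12·774180 = 2081028097; y_4 = 127·774180 + 12·8193151 = 196638672.
  From (x_4, y_4) = (2081028097, 196638672): x_5 = 127·2081028097 + 112·12·196638672 = 528572943487; y_5 = 127·196638672 + 12·2081028097 = 49945448508.
Step 3: Verify x_5² - 112·y_5² = 279389356586511295719169 - 279389356586511295719168 = 1 (should be 1). ✓

(x_1, y_1) = (127, 12); (x_5, y_5) = (528572943487, 49945448508).


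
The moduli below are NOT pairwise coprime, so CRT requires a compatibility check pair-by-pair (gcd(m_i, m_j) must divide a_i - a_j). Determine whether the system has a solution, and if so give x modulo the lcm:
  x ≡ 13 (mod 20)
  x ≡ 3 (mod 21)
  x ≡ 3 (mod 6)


Moduli 20, 21, 6 are not pairwise coprime, so CRT works modulo lcm(m_i) when all pairwise compatibility conditions hold.
Pairwise compatibility: gcd(m_i, m_j) must divide a_i - a_j for every pair.
Merge one congruence at a time:
  Start: x ≡ 13 (mod 20).
  Combine with x ≡ 3 (mod 21): gcd(20, 21) = 1; 3 - 13 = -10, which IS divisible by 1, so compatible.
    Write x = 13 + 20·t and substitute into x ≡ 3 (mod 21): 20·t ≡ 3 − 13 = -10 (mod 21).
    Reduce coefficients mod 21: 20·t ≡ 11 (mod 21).
    The inverse of 20 mod 21 is 20 (since 20·20 = 400 = 19·21 + 1), so t ≡ 20·11 = 220 ≡ 10 (mod 21).
    Then x = 13 + 20·10 = 213, valid modulo lcm(20, 21) = 420: x ≡ 213 (mod 420).
  Combine with x ≡ 3 (mod 6): gcd(420, 6) = 6; 3 - 213 = -210, which IS divisible by 6, so compatible.
    Write x = 213 + 420·t and substitute into x ≡ 3 (mod 6): 420·t ≡ 3 − 213 = -210 (mod 6).
    Divide the congruence (and modulus) by g = 6: 70·t ≡ -35 (mod 1).
    Modulo 1 every t works; take t = 0.
    Then x = 213 + 420·0 = 213, valid modulo lcm(420, 6) = 420: x ≡ 213 (mod 420).
Verify: 213 mod 20 = 13, 213 mod 21 = 3, 213 mod 6 = 3.

x ≡ 213 (mod 420).
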